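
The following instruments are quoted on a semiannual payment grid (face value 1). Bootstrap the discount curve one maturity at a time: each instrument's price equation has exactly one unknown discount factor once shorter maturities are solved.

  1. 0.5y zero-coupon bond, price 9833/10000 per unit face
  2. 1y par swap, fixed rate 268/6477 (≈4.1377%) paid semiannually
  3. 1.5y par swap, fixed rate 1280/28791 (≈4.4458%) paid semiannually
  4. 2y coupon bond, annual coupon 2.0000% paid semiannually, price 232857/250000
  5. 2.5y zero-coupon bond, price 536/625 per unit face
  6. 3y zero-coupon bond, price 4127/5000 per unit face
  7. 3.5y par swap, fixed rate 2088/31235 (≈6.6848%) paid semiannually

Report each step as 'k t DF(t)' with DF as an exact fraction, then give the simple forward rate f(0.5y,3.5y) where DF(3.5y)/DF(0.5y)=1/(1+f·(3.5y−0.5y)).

1 1/2 9833/10000
2 1 4799/5000
3 3/2 117/125
4 2 8937/10000
5 5/2 536/625
6 3 4127/5000
7 7/2 989/1250
f(0.5y,3.5y) = ((9833/10000)/(989/1250) − 1)/(3) = 1921/23736 ≈ 8.0932%

step 1 [0.5y] zero: DF = P = 9833/10000 ≈ 0.983300
step 2 [1y] swap r/2=134/6477: DF=(1 − 134/6477·(0.983300))/(1+134/6477) = 4799/5000 ≈ 0.959800
step 3 [1.5y] swap r/2=640/28791: DF=(1 − 640/28791·(0.983300+0.959800))/(1+640/28791) = 117/125 ≈ 0.936000
step 4 [2y] bond c/2=1/100: DF=(232857/250000 − 1/100·(0.983300+0.959800+0.936000))/(1+1/100) = 8937/10000 ≈ 0.893700
step 5 [2.5y] zero: DF = P = 536/625 ≈ 0.857600
step 6 [3y] zero: DF = P = 4127/5000 ≈ 0.825400
step 7 [3.5y] swap r/2=1044/31235: DF=(1 − 1044/31235·(0.983300+0.959800+0.936000+0.893700+0.857600+0.825400))/(1+1044/31235) = 989/1250 ≈ 0.791200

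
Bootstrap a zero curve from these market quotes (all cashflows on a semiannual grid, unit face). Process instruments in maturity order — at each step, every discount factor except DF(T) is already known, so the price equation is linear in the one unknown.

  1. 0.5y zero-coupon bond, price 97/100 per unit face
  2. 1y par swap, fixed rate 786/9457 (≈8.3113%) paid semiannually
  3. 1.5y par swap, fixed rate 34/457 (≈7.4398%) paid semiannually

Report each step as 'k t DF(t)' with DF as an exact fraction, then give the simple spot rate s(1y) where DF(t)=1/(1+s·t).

1 1/2 97/100
2 1 4607/5000
3 3/2 8963/10000
s(1y) = (1/(4607/5000) − 1)/(1) = 393/4607 ≈ 8.5305%

step 1 [0.5y] zero: DF = P = 97/100 ≈ 0.970000
step 2 [1y] swap r/2=393/9457: DF=(1 − 393/9457·(0.970000))/(1+393/9457) = 4607/5000 ≈ 0.921400
step 3 [1.5y] swap r/2=17/457: DF=(1 − 17/457·(0.970000+0.921400))/(1+17/457) = 8963/10000 ≈ 0.896300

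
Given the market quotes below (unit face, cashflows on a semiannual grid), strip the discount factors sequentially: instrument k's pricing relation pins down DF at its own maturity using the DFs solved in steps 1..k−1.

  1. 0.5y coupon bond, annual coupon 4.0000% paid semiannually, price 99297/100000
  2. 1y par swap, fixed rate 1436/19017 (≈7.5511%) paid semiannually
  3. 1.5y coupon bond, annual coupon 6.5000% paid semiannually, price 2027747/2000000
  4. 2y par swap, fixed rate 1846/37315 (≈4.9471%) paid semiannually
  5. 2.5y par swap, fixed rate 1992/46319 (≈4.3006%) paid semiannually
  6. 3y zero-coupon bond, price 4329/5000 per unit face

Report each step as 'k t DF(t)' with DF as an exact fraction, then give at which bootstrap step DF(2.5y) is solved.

1 1/2 1947/2000
2 1 4641/5000
3 3/2 9221/10000
4 2 9077/10000
5 5/2 2251/2500
6 3 4329/5000
DF(2.5y) is solved at step 5

step 1 [0.5y] bond c/2=1/50: DF=(99297/100000 − 1/50·(0))/(1+1/50) = 1947/2000 ≈ 0.973500
step 2 [1y] swap r/2=718/19017: DF=(1 − 718/19017·(0.973500))/(1+718/19017) = 4641/5000 ≈ 0.928200
step 3 [1.5y] bond c/2=13/400: DF=(2027747/2000000 − 13/400·(0.973500+0.928200))/(1+13/400) = 9221/10000 ≈ 0.922100
step 4 [2y] swap r/2=923/37315: DF=(1 − 923/37315·(0.973500+0.928200+0.922100))/(1+923/37315) = 9077/10000 ≈ 0.907700
step 5 [2.5y] swap r/2=996/46319: DF=(1 − 996/46319·(0.973500+0.928200+0.922100+0.907700))/(1+996/46319) = 2251/2500 ≈ 0.900400
step 6 [3y] zero: DF = P = 4329/5000 ≈ 0.865800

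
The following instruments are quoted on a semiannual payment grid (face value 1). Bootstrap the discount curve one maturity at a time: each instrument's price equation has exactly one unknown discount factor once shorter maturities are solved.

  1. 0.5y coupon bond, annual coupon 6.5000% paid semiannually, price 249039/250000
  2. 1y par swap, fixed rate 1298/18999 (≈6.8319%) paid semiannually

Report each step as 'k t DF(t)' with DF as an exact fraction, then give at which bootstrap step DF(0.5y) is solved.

step 1 [0.5y] bond c/2=13/400: DF=(249039/250000 − 13/400·(0))/(1+13/400) = 603/625 ≈ 0.964800
step 2 [1y] swap r/2=649/18999: DF=(1 − 649/18999·(0.964800))/(1+649/18999) = 9351/10000 ≈ 0.935100

1 1/2 603/625
2 1 9351/10000
DF(0.5y) is solved at step 1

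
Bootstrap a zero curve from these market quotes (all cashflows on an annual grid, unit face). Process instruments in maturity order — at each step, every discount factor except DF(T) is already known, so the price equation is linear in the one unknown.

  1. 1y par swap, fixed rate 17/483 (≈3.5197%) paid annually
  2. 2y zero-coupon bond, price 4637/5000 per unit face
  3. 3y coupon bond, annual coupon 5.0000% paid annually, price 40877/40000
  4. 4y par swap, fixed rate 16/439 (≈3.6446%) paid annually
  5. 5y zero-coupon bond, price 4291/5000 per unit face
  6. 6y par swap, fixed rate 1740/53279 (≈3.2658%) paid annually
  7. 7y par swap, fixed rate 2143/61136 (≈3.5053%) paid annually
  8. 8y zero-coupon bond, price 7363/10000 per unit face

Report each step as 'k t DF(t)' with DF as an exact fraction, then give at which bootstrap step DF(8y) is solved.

1 1 483/500
2 2 4637/5000
3 3 8831/10000
4 4 542/625
5 5 4291/5000
6 6 413/500
7 7 7857/10000
8 8 7363/10000
DF(8y) is solved at step 8

step 1 [1y] swap r/1=17/483: DF=(1 − 17/483·(0))/(1+17/483) = 483/500 ≈ 0.966000
step 2 [2y] zero: DF = P = 4637/5000 ≈ 0.927400
step 3 [3y] bond c/1=1/20: DF=(40877/40000 − 1/20·(0.966000+0.927400))/(1+1/20) = 8831/10000 ≈ 0.883100
step 4 [4y] swap r/1=16/439: DF=(1 − 16/439·(0.966000+0.927400+0.883100))/(1+16/439) = 542/625 ≈ 0.867200
step 5 [5y] zero: DF = P = 4291/5000 ≈ 0.858200
step 6 [6y] swap r/1=1740/53279: DF=(1 − 1740/53279·(0.966000+0.927400+0.883100+0.867200+0.858200))/(1+1740/53279) = 413/500 ≈ 0.826000
step 7 [7y] swap r/1=2143/61136: DF=(1 − 2143/61136·(0.966000+0.927400+0.883100+0.867200+0.858200+0.826000))/(1+2143/61136) = 7857/10000 ≈ 0.785700
step 8 [8y] zero: DF = P = 7363/10000 ≈ 0.736300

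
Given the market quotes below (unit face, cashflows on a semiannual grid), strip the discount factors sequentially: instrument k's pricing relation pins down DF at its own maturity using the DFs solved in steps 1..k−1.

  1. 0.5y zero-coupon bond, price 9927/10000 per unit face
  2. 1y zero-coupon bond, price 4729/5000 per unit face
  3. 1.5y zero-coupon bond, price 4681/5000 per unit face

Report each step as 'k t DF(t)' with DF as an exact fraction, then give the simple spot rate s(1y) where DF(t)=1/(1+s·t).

1 1/2 9927/10000
2 1 4729/5000
3 3/2 4681/5000
s(1y) = (1/(4729/5000) − 1)/(1) = 271/4729 ≈ 5.7306%

step 1 [0.5y] zero: DF = P = 9927/10000 ≈ 0.992700
step 2 [1y] zero: DF = P = 4729/5000 ≈ 0.945800
step 3 [1.5y] zero: DF = P = 4681/5000 ≈ 0.936200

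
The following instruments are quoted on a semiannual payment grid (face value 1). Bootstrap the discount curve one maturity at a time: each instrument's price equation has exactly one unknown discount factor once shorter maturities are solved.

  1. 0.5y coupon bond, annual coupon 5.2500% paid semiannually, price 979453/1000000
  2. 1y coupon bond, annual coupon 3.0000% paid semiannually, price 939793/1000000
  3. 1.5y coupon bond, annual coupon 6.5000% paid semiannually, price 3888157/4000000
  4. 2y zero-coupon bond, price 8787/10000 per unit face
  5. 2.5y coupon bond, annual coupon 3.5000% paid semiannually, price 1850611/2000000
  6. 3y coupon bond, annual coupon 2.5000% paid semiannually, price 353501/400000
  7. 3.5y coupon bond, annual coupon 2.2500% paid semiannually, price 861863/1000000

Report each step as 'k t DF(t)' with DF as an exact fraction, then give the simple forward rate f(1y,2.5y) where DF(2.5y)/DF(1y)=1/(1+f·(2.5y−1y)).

1 1/2 1193/1250
2 1 4559/5000
3 3/2 8827/10000
4 2 8787/10000
5 5/2 847/1000
6 3 511/625
7 7/2 3967/5000
f(1y,2.5y) = ((4559/5000)/(847/1000) − 1)/(3/2) = 216/4235 ≈ 5.1004%

step 1 [0.5y] bond c/2=21/800: DF=(979453/1000000 − 21/800·(0))/(1+21/800) = 1193/1250 ≈ 0.954400
step 2 [1y] bond c/2=3/200: DF=(939793/1000000 − 3/200·(0.954400))/(1+3/200) = 4559/5000 ≈ 0.911800
step 3 [1.5y] bond c/2=13/400: DF=(3888157/4000000 − 13/400·(0.954400+0.911800))/(1+13/400) = 8827/10000 ≈ 0.882700
step 4 [2y] zero: DF = P = 8787/10000 ≈ 0.878700
step 5 [2.5y] bond c/2=7/400: DF=(1850611/2000000 − 7/400·(0.954400+0.911800+0.882700+0.878700))/(1+7/400) = 847/1000 ≈ 0.847000
step 6 [3y] bond c/2=1/80: DF=(353501/400000 − 1/80·(0.954400+0.911800+0.882700+0.878700+0.847000))/(1+1/80) = 511/625 ≈ 0.817600
step 7 [3.5y] bond c/2=9/800: DF=(861863/1000000 − 9/800·(0.954400+0.911800+0.882700+0.878700+0.847000+0.817600))/(1+9/800) = 3967/5000 ≈ 0.793400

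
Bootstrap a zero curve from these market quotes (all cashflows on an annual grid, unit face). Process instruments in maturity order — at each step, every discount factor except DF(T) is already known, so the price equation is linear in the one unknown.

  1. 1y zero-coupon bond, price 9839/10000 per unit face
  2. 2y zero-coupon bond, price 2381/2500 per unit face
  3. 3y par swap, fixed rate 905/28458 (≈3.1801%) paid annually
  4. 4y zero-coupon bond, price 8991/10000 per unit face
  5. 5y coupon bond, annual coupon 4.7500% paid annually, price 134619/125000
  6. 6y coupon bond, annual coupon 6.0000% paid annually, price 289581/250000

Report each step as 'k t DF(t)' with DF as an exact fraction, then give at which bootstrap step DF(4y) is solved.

step 1 [1y] zero: DF = P = 9839/10000 ≈ 0.983900
step 2 [2y] zero: DF = P = 2381/2500 ≈ 0.952400
step 3 [3y] swap r/1=905/28458: DF=(1 − 905/28458·(0.983900+0.952400))/(1+905/28458) = 1819/2000 ≈ 0.909500
step 4 [4y] zero: DF = P = 8991/10000 ≈ 0.899100
step 5 [5y] bond c/1=19/400: DF=(134619/125000 − 19/400·(0.983900+0.952400+0.909500+0.899100))/(1+19/400) = 8583/10000 ≈ 0.858300
step 6 [6y] bond c/1=3/50: DF=(289581/250000 − 3/50·(0.983900+0.952400+0.909500+0.899100+0.858300))/(1+3/50) = 4161/5000 ≈ 0.832200

1 1 9839/10000
2 2 2381/2500
3 3 1819/2000
4 4 8991/10000
5 5 8583/10000
6 6 4161/5000
DF(4y) is solved at step 4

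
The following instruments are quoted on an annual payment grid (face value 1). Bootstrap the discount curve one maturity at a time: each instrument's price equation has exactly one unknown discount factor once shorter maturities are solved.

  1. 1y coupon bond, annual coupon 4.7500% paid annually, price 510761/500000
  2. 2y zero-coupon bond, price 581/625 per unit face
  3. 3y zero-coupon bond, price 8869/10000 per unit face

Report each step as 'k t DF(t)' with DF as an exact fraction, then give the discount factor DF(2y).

1 1 1219/1250
2 2 581/625
3 3 8869/10000
DF(2y) = 581/625 ≈ 0.929600

step 1 [1y] bond c/1=19/400: DF=(510761/500000 − 19/400·(0))/(1+19/400) = 1219/1250 ≈ 0.975200
step 2 [2y] zero: DF = P = 581/625 ≈ 0.929600
step 3 [3y] zero: DF = P = 8869/10000 ≈ 0.886900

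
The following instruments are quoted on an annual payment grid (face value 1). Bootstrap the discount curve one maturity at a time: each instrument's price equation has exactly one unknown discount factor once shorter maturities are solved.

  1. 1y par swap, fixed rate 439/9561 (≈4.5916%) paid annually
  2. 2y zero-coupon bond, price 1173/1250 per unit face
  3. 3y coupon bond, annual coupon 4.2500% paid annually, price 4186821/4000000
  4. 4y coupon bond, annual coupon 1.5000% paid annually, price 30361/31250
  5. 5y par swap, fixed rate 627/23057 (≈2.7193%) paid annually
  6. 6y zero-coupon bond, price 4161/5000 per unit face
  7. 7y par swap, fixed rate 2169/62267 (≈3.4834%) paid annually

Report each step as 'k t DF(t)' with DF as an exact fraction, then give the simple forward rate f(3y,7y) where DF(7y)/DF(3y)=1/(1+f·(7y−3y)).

1 1 9561/10000
2 2 1173/1250
3 3 2317/2500
4 4 1831/2000
5 5 4373/5000
6 6 4161/5000
7 7 7831/10000
f(3y,7y) = ((2317/2500)/(7831/10000) − 1)/(4) = 1437/31324 ≈ 4.5875%

step 1 [1y] swap r/1=439/9561: DF=(1 − 439/9561·(0))/(1+439/9561) = 9561/10000 ≈ 0.956100
step 2 [2y] zero: DF = P = 1173/1250 ≈ 0.938400
step 3 [3y] bond c/1=17/400: DF=(4186821/4000000 − 17/400·(0.956100+0.938400))/(1+17/400) = 2317/2500 ≈ 0.926800
step 4 [4y] bond c/1=3/200: DF=(30361/31250 − 3/200·(0.956100+0.938400+0.926800))/(1+3/200) = 1831/2000 ≈ 0.915500
step 5 [5y] swap r/1=627/23057: DF=(1 − 627/23057·(0.956100+0.938400+0.926800+0.915500))/(1+627/23057) = 4373/5000 ≈ 0.874600
step 6 [6y] zero: DF = P = 4161/5000 ≈ 0.832200
step 7 [7y] swap r/1=2169/62267: DF=(1 − 2169/62267·(0.956100+0.938400+0.926800+0.915500+0.874600+0.832200))/(1+2169/62267) = 7831/10000 ≈ 0.783100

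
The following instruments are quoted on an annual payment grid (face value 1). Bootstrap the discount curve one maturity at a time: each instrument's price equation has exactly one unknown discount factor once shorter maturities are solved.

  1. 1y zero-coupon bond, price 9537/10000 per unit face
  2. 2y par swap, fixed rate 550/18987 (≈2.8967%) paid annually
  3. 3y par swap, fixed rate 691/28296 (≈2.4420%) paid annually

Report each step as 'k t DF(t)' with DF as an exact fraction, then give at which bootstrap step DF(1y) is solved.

step 1 [1y] zero: DF = P = 9537/10000 ≈ 0.953700
step 2 [2y] swap r/1=550/18987: DF=(1 − 550/18987·(0.953700))/(1+550/18987) = 189/200 ≈ 0.945000
step 3 [3y] swap r/1=691/28296: DF=(1 − 691/28296·(0.953700+0.945000))/(1+691/28296) = 9309/10000 ≈ 0.930900

1 1 9537/10000
2 2 189/200
3 3 9309/10000
DF(1y) is solved at step 1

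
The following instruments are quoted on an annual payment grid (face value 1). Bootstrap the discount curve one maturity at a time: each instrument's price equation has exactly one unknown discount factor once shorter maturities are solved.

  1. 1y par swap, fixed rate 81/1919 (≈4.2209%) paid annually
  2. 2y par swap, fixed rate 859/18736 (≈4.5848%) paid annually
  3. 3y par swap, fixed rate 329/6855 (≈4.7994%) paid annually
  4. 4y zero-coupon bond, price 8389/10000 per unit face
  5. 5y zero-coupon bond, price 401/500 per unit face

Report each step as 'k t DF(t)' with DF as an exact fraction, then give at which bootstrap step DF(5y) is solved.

step 1 [1y] swap r/1=81/1919: DF=(1 − 81/1919·(0))/(1+81/1919) = 1919/2000 ≈ 0.959500
step 2 [2y] swap r/1=859/18736: DF=(1 − 859/18736·(0.959500))/(1+859/18736) = 9141/10000 ≈ 0.914100
step 3 [3y] swap r/1=329/6855: DF=(1 − 329/6855·(0.959500+0.914100))/(1+329/6855) = 2171/2500 ≈ 0.868400
step 4 [4y] zero: DF = P = 8389/10000 ≈ 0.838900
step 5 [5y] zero: DF = P = 401/500 ≈ 0.802000

1 1 1919/2000
2 2 9141/10000
3 3 2171/2500
4 4 8389/10000
5 5 401/500
DF(5y) is solved at step 5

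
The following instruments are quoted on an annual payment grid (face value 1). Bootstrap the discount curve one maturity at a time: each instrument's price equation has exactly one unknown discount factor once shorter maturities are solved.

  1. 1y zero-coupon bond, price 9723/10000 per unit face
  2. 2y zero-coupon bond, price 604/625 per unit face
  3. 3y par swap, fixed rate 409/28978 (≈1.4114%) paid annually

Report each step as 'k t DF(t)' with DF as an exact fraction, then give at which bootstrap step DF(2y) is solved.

step 1 [1y] zero: DF = P = 9723/10000 ≈ 0.972300
step 2 [2y] zero: DF = P = 604/625 ≈ 0.966400
step 3 [3y] swap r/1=409/28978: DF=(1 − 409/28978·(0.972300+0.966400))/(1+409/28978) = 9591/10000 ≈ 0.959100

1 1 9723/10000
2 2 604/625
3 3 9591/10000
DF(2y) is solved at step 2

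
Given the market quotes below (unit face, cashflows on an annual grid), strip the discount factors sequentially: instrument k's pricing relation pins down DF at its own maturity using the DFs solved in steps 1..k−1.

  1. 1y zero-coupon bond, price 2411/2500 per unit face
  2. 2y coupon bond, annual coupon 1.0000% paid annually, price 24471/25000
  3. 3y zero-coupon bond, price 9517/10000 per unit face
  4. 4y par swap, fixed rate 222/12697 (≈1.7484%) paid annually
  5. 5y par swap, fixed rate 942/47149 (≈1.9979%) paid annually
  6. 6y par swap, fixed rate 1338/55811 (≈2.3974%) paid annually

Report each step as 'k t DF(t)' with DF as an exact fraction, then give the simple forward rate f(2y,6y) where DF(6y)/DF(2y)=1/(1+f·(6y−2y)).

step 1 [1y] zero: DF = P = 2411/2500 ≈ 0.964400
step 2 [2y] bond c/1=1/100: DF=(24471/25000 − 1/100·(0.964400))/(1+1/100) = 2399/2500 ≈ 0.959600
step 3 [3y] zero: DF = P = 9517/10000 ≈ 0.951700
step 4 [4y] swap r/1=222/12697: DF=(1 − 222/12697·(0.964400+0.959600+0.951700))/(1+222/12697) = 4667/5000 ≈ 0.933400
step 5 [5y] swap r/1=942/47149: DF=(1 − 942/47149·(0.964400+0.959600+0.951700+0.933400))/(1+942/47149) = 4529/5000 ≈ 0.905800
step 6 [6y] swap r/1=1338/55811: DF=(1 − 1338/55811·(0.964400+0.959600+0.951700+0.933400+0.905800))/(1+1338/55811) = 4331/5000 ≈ 0.866200

1 1 2411/2500
2 2 2399/2500
3 3 9517/10000
4 4 4667/5000
5 5 4529/5000
6 6 4331/5000
f(2y,6y) = ((2399/2500)/(4331/5000) − 1)/(4) = 467/17324 ≈ 2.6957%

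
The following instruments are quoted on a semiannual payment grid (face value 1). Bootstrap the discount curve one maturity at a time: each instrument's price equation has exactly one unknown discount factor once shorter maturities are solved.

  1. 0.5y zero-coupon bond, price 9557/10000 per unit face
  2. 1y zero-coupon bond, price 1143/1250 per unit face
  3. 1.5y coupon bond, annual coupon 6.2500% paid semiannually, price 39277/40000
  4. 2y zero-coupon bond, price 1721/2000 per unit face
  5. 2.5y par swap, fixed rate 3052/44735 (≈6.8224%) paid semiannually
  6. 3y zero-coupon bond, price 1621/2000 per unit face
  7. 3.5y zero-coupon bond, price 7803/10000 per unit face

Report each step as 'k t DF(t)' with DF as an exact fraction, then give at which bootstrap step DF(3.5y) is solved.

step 1 [0.5y] zero: DF = P = 9557/10000 ≈ 0.955700
step 2 [1y] zero: DF = P = 1143/1250 ≈ 0.914400
step 3 [1.5y] bond c/2=1/32: DF=(39277/40000 − 1/32·(0.955700+0.914400))/(1+1/32) = 1791/2000 ≈ 0.895500
step 4 [2y] zero: DF = P = 1721/2000 ≈ 0.860500
step 5 [2.5y] swap r/2=1526/44735: DF=(1 − 1526/44735·(0.955700+0.914400+0.895500+0.860500))/(1+1526/44735) = 4237/5000 ≈ 0.847400
step 6 [3y] zero: DF = P = 1621/2000 ≈ 0.810500
step 7 [3.5y] zero: DF = P = 7803/10000 ≈ 0.780300

1 1/2 9557/10000
2 1 1143/1250
3 3/2 1791/2000
4 2 1721/2000
5 5/2 4237/5000
6 3 1621/2000
7 7/2 7803/10000
DF(3.5y) is solved at step 7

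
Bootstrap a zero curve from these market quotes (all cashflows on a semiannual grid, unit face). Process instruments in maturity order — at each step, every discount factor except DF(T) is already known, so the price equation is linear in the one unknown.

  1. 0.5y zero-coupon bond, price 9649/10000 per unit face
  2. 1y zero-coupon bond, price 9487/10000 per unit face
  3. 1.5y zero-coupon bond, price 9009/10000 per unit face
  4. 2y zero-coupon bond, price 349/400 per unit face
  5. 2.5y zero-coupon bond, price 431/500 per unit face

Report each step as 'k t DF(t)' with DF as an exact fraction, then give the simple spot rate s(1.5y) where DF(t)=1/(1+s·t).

step 1 [0.5y] zero: DF = P = 9649/10000 ≈ 0.964900
step 2 [1y] zero: DF = P = 9487/10000 ≈ 0.948700
step 3 [1.5y] zero: DF = P = 9009/10000 ≈ 0.900900
step 4 [2y] zero: DF = P = 349/400 ≈ 0.872500
step 5 [2.5y] zero: DF = P = 431/500 ≈ 0.862000

1 1/2 9649/10000
2 1 9487/10000
3 3/2 9009/10000
4 2 349/400
5 5/2 431/500
s(1.5y) = (1/(9009/10000) − 1)/(3/2) = 1982/27027 ≈ 7.3334%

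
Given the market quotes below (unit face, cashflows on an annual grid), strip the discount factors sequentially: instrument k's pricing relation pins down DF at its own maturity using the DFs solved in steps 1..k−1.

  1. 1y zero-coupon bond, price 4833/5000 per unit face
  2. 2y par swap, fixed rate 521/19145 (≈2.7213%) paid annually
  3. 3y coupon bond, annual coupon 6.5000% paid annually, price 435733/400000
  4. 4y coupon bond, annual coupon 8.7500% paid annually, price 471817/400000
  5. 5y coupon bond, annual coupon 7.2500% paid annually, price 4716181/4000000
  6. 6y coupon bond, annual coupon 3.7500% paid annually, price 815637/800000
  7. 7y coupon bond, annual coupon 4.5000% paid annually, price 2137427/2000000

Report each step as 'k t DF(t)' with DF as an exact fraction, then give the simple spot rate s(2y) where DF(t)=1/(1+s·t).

step 1 [1y] zero: DF = P = 4833/5000 ≈ 0.966600
step 2 [2y] swap r/1=521/19145: DF=(1 − 521/19145·(0.966600))/(1+521/19145) = 9479/10000 ≈ 0.947900
step 3 [3y] bond c/1=13/200: DF=(435733/400000 − 13/200·(0.966600+0.947900))/(1+13/200) = 453/500 ≈ 0.906000
step 4 [4y] bond c/1=7/80: DF=(471817/400000 − 7/80·(0.966600+0.947900+0.906000))/(1+7/80) = 8577/10000 ≈ 0.857700
step 5 [5y] bond c/1=29/400: DF=(4716181/4000000 − 29/400·(0.966600+0.947900+0.906000+0.857700))/(1+29/400) = 8507/10000 ≈ 0.850700
step 6 [6y] bond c/1=3/80: DF=(815637/800000 − 3/80·(0.966600+0.947900+0.906000+0.857700+0.850700))/(1+3/80) = 819/1000 ≈ 0.819000
step 7 [7y] bond c/1=9/200: DF=(2137427/2000000 − 9/200·(0.966600+0.947900+0.906000+0.857700+0.850700+0.819000))/(1+9/200) = 1981/2500 ≈ 0.792400

1 1 4833/5000
2 2 9479/10000
3 3 453/500
4 4 8577/10000
5 5 8507/10000
6 6 819/1000
7 7 1981/2500
s(2y) = (1/(9479/10000) − 1)/(2) = 521/18958 ≈ 2.7482%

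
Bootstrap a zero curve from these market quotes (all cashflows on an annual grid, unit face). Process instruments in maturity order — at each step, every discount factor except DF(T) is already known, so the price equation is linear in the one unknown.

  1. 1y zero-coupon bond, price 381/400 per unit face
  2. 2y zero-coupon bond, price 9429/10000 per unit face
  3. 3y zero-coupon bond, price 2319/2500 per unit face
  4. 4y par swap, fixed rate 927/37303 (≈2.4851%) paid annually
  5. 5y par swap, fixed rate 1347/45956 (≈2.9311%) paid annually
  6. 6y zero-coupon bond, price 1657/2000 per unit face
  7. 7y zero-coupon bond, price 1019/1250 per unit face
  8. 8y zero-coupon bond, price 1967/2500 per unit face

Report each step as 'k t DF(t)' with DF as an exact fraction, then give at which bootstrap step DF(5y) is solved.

1 1 381/400
2 2 9429/10000
3 3 2319/2500
4 4 9073/10000
5 5 8653/10000
6 6 1657/2000
7 7 1019/1250
8 8 1967/2500
DF(5y) is solved at step 5

step 1 [1y] zero: DF = P = 381/400 ≈ 0.952500
step 2 [2y] zero: DF = P = 9429/10000 ≈ 0.942900
step 3 [3y] zero: DF = P = 2319/2500 ≈ 0.927600
step 4 [4y] swap r/1=927/37303: DF=(1 − 927/37303·(0.952500+0.942900+0.927600))/(1+927/37303) = 9073/10000 ≈ 0.907300
step 5 [5y] swap r/1=1347/45956: DF=(1 − 1347/45956·(0.952500+0.942900+0.927600+0.907300))/(1+1347/45956) = 8653/10000 ≈ 0.865300
step 6 [6y] zero: DF = P = 1657/2000 ≈ 0.828500
step 7 [7y] zero: DF = P = 1019/1250 ≈ 0.815200
step 8 [8y] zero: DF = P = 1967/2500 ≈ 0.786800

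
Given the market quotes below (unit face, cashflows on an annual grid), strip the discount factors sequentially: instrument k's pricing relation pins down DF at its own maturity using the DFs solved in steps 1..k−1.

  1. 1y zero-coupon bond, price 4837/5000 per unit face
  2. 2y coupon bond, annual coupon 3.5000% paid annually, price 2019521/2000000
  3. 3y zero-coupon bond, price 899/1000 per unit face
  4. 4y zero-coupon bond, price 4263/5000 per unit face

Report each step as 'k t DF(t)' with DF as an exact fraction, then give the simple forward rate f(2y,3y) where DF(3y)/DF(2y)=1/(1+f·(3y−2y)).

1 1 4837/5000
2 2 9429/10000
3 3 899/1000
4 4 4263/5000
f(2y,3y) = ((9429/10000)/(899/1000) − 1)/(1) = 439/8990 ≈ 4.8832%

step 1 [1y] zero: DF = P = 4837/5000 ≈ 0.967400
step 2 [2y] bond c/1=7/200: DF=(2019521/2000000 − 7/200·(0.967400))/(1+7/200) = 9429/10000 ≈ 0.942900
step 3 [3y] zero: DF = P = 899/1000 ≈ 0.899000
step 4 [4y] zero: DF = P = 4263/5000 ≈ 0.852600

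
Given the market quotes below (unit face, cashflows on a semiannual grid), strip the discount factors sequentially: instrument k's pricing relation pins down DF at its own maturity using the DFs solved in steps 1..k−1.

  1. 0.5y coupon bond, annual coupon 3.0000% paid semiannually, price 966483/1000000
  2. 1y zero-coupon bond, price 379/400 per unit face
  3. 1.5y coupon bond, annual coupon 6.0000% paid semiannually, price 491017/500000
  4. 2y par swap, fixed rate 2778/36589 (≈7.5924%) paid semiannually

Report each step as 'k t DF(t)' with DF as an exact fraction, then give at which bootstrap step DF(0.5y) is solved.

1 1/2 4761/5000
2 1 379/400
3 3/2 8981/10000
4 2 8611/10000
DF(0.5y) is solved at step 1

step 1 [0.5y] bond c/2=3/200: DF=(966483/1000000 − 3/200·(0))/(1+3/200) = 4761/5000 ≈ 0.952200
step 2 [1y] zero: DF = P = 379/400 ≈ 0.947500
step 3 [1.5y] bond c/2=3/100: DF=(491017/500000 − 3/100·(0.952200+0.947500))/(1+3/100) = 8981/10000 ≈ 0.898100
step 4 [2y] swap r/2=1389/36589: DF=(1 − 1389/36589·(0.952200+0.947500+0.898100))/(1+1389/36589) = 8611/10000 ≈ 0.861100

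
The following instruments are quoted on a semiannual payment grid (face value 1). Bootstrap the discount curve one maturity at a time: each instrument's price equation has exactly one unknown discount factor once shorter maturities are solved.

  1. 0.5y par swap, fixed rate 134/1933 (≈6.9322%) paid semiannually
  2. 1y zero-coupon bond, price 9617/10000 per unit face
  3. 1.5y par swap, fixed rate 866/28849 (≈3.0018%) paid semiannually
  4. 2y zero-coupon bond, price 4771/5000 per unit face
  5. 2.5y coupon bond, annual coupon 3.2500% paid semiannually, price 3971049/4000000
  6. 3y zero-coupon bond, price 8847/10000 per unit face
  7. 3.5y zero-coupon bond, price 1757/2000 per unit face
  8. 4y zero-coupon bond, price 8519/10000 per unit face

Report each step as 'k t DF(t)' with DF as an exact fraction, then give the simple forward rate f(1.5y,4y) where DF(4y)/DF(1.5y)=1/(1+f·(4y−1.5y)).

step 1 [0.5y] swap r/2=67/1933: DF=(1 − 67/1933·(0))/(1+67/1933) = 1933/2000 ≈ 0.966500
step 2 [1y] zero: DF = P = 9617/10000 ≈ 0.961700
step 3 [1.5y] swap r/2=433/28849: DF=(1 − 433/28849·(0.966500+0.961700))/(1+433/28849) = 9567/10000 ≈ 0.956700
step 4 [2y] zero: DF = P = 4771/5000 ≈ 0.954200
step 5 [2.5y] bond c/2=13/800: DF=(3971049/4000000 − 13/800·(0.966500+0.961700+0.956700+0.954200))/(1+13/800) = 1831/2000 ≈ 0.915500
step 6 [3y] zero: DF = P = 8847/10000 ≈ 0.884700
step 7 [3.5y] zero: DF = P = 1757/2000 ≈ 0.878500
step 8 [4y] zero: DF = P = 8519/10000 ≈ 0.851900

1 1/2 1933/2000
2 1 9617/10000
3 3/2 9567/10000
4 2 4771/5000
5 5/2 1831/2000
6 3 8847/10000
7 7/2 1757/2000
8 4 8519/10000
f(1.5y,4y) = ((9567/10000)/(8519/10000) − 1)/(5/2) = 2096/42595 ≈ 4.9208%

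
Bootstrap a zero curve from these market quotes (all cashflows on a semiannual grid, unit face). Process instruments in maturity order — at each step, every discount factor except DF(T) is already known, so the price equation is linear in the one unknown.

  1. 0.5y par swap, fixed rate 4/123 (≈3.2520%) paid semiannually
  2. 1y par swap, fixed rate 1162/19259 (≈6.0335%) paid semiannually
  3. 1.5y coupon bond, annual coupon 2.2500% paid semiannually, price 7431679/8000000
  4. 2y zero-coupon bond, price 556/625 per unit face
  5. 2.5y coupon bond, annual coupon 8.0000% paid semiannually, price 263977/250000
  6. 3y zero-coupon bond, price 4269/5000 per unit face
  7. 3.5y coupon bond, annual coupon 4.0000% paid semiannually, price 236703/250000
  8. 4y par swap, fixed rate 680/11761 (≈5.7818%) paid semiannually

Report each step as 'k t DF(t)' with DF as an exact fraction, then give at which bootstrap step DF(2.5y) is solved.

1 1/2 123/125
2 1 9419/10000
3 3/2 2243/2500
4 2 556/625
5 5/2 349/400
6 3 4269/5000
7 7/2 1027/1250
8 4 199/250
DF(2.5y) is solved at step 5

step 1 [0.5y] swap r/2=2/123: DF=(1 − 2/123·(0))/(1+2/123) = 123/125 ≈ 0.984000
step 2 [1y] swap r/2=581/19259: DF=(1 − 581/19259·(0.984000))/(1+581/19259) = 9419/10000 ≈ 0.941900
step 3 [1.5y] bond c/2=9/800: DF=(7431679/8000000 − 9/800·(0.984000+0.941900))/(1+9/800) = 2243/2500 ≈ 0.897200
step 4 [2y] zero: DF = P = 556/625 ≈ 0.889600
step 5 [2.5y] bond c/2=1/25: DF=(263977/250000 − 1/25·(0.984000+0.941900+0.897200+0.889600))/(1+1/25) = 349/400 ≈ 0.872500
step 6 [3y] zero: DF = P = 4269/5000 ≈ 0.853800
step 7 [3.5y] bond c/2=1/50: DF=(236703/250000 − 1/50·(0.984000+0.941900+0.897200+0.889600+0.872500+0.853800))/(1+1/50) = 1027/1250 ≈ 0.821600
step 8 [4y] swap r/2=340/11761: DF=(1 − 340/11761·(0.984000+0.941900+0.897200+0.889600+0.872500+0.853800+0.821600))/(1+340/11761) = 199/250 ≈ 0.796000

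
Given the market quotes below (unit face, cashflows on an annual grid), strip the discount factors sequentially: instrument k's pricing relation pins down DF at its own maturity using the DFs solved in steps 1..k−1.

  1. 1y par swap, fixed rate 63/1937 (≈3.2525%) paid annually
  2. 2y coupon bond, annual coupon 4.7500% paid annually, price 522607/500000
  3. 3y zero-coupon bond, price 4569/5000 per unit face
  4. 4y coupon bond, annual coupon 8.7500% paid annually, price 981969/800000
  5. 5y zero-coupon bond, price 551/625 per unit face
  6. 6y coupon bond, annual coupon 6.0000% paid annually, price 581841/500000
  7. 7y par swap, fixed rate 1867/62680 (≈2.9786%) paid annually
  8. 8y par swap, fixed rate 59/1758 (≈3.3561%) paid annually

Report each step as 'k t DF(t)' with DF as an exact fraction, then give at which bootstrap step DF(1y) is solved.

step 1 [1y] swap r/1=63/1937: DF=(1 − 63/1937·(0))/(1+63/1937) = 1937/2000 ≈ 0.968500
step 2 [2y] bond c/1=19/400: DF=(522607/500000 − 19/400·(0.968500))/(1+19/400) = 9539/10000 ≈ 0.953900
step 3 [3y] zero: DF = P = 4569/5000 ≈ 0.913800
step 4 [4y] bond c/1=7/80: DF=(981969/800000 − 7/80·(0.968500+0.953900+0.913800))/(1+7/80) = 1801/2000 ≈ 0.900500
step 5 [5y] zero: DF = P = 551/625 ≈ 0.881600
step 6 [6y] bond c/1=3/50: DF=(581841/500000 − 3/50·(0.968500+0.953900+0.913800+0.900500+0.881600))/(1+3/50) = 2091/2500 ≈ 0.836400
step 7 [7y] swap r/1=1867/62680: DF=(1 − 1867/62680·(0.968500+0.953900+0.913800+0.900500+0.881600+0.836400))/(1+1867/62680) = 8133/10000 ≈ 0.813300
step 8 [8y] swap r/1=59/1758: DF=(1 − 59/1758·(0.968500+0.953900+0.913800+0.900500+0.881600+0.836400+0.813300))/(1+59/1758) = 191/250 ≈ 0.764000

1 1 1937/2000
2 2 9539/10000
3 3 4569/5000
4 4 1801/2000
5 5 551/625
6 6 2091/2500
7 7 8133/10000
8 8 191/250
DF(1y) is solved at step 1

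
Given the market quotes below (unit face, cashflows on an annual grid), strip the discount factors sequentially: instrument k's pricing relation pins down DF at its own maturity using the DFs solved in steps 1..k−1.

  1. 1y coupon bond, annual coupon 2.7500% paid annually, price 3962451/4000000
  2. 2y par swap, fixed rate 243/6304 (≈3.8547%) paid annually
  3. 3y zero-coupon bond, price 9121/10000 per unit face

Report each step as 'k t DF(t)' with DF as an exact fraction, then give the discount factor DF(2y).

step 1 [1y] bond c/1=11/400: DF=(3962451/4000000 − 11/400·(0))/(1+11/400) = 9641/10000 ≈ 0.964100
step 2 [2y] swap r/1=243/6304: DF=(1 − 243/6304·(0.964100))/(1+243/6304) = 9271/10000 ≈ 0.927100
step 3 [3y] zero: DF = P = 9121/10000 ≈ 0.912100

1 1 9641/10000
2 2 9271/10000
3 3 9121/10000
DF(2y) = 9271/10000 ≈ 0.927100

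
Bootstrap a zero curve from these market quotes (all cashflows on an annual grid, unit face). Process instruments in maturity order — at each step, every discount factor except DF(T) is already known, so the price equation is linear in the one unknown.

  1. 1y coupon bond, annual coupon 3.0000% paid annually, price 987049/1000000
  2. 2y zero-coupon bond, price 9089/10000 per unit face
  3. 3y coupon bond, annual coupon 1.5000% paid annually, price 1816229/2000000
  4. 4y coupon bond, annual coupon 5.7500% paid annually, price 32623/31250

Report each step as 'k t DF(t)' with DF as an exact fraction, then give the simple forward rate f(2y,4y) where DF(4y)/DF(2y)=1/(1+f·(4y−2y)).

step 1 [1y] bond c/1=3/100: DF=(987049/1000000 − 3/100·(0))/(1+3/100) = 9583/10000 ≈ 0.958300
step 2 [2y] zero: DF = P = 9089/10000 ≈ 0.908900
step 3 [3y] bond c/1=3/200: DF=(1816229/2000000 − 3/200·(0.958300+0.908900))/(1+3/200) = 8671/10000 ≈ 0.867100
step 4 [4y] bond c/1=23/400: DF=(32623/31250 − 23/400·(0.958300+0.908900+0.867100))/(1+23/400) = 1677/2000 ≈ 0.838500

1 1 9583/10000
2 2 9089/10000
3 3 8671/10000
4 4 1677/2000
f(2y,4y) = ((9089/10000)/(1677/2000) − 1)/(2) = 352/8385 ≈ 4.1980%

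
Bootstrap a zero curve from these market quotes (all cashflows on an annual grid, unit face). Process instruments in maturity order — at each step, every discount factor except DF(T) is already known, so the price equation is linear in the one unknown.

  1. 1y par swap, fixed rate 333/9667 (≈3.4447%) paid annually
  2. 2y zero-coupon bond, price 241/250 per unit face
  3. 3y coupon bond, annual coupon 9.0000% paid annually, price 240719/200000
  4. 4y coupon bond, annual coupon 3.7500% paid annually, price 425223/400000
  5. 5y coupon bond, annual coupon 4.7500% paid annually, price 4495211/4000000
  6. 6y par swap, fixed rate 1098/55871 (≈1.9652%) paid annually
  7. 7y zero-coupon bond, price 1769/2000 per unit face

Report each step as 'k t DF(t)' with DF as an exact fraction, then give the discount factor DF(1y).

1 1 9667/10000
2 2 241/250
3 3 1181/1250
4 4 9207/10000
5 5 9007/10000
6 6 4451/5000
7 7 1769/2000
DF(1y) = 9667/10000 ≈ 0.966700

step 1 [1y] swap r/1=333/9667: DF=(1 − 333/9667·(0))/(1+333/9667) = 9667/10000 ≈ 0.966700
step 2 [2y] zero: DF = P = 241/250 ≈ 0.964000
step 3 [3y] bond c/1=9/100: DF=(240719/200000 − 9/100·(0.966700+0.964000))/(1+9/100) = 1181/1250 ≈ 0.944800
step 4 [4y] bond c/1=3/80: DF=(425223/400000 − 3/80·(0.966700+0.964000+0.944800))/(1+3/80) = 9207/10000 ≈ 0.920700
step 5 [5y] bond c/1=19/400: DF=(4495211/4000000 − 19/400·(0.966700+0.964000+0.944800+0.920700))/(1+19/400) = 9007/10000 ≈ 0.900700
step 6 [6y] swap r/1=1098/55871: DF=(1 − 1098/55871·(0.966700+0.964000+0.944800+0.920700+0.900700))/(1+1098/55871) = 4451/5000 ≈ 0.890200
step 7 [7y] zero: DF = P = 1769/2000 ≈ 0.884500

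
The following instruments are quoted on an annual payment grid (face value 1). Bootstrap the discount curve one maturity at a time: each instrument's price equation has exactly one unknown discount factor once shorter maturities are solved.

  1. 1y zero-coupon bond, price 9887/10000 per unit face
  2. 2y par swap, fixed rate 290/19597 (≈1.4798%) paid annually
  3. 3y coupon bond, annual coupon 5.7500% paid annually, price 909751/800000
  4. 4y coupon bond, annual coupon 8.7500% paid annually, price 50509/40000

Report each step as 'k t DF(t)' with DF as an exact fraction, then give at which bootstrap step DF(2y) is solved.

step 1 [1y] zero: DF = P = 9887/10000 ≈ 0.988700
step 2 [2y] swap r/1=290/19597: DF=(1 − 290/19597·(0.988700))/(1+290/19597) = 971/1000 ≈ 0.971000
step 3 [3y] bond c/1=23/400: DF=(909751/800000 − 23/400·(0.988700+0.971000))/(1+23/400) = 1211/1250 ≈ 0.968800
step 4 [4y] bond c/1=7/80: DF=(50509/40000 − 7/80·(0.988700+0.971000+0.968800))/(1+7/80) = 1851/2000 ≈ 0.925500

1 1 9887/10000
2 2 971/1000
3 3 1211/1250
4 4 1851/2000
DF(2y) is solved at step 2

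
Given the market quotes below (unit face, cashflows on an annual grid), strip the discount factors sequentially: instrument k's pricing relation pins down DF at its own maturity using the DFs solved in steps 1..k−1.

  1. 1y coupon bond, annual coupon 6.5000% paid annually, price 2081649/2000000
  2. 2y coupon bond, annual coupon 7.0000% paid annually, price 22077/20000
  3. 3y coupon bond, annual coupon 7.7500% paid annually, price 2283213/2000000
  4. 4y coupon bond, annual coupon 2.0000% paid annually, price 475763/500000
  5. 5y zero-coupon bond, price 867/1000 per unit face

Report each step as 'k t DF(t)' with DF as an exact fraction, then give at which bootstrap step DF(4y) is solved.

1 1 9773/10000
2 2 9677/10000
3 3 2299/2500
4 4 8767/10000
5 5 867/1000
DF(4y) is solved at step 4

step 1 [1y] bond c/1=13/200: DF=(2081649/2000000 − 13/200·(0))/(1+13/200) = 9773/10000 ≈ 0.977300
step 2 [2y] bond c/1=7/100: DF=(22077/20000 − 7/100·(0.977300))/(1+7/100) = 9677/10000 ≈ 0.967700
step 3 [3y] bond c/1=31/400: DF=(2283213/2000000 − 31/400·(0.977300+0.967700))/(1+31/400) = 2299/2500 ≈ 0.919600
step 4 [4y] bond c/1=1/50: DF=(475763/500000 − 1/50·(0.977300+0.967700+0.919600))/(1+1/50) = 8767/10000 ≈ 0.876700
step 5 [5y] zero: DF = P = 867/1000 ≈ 0.867000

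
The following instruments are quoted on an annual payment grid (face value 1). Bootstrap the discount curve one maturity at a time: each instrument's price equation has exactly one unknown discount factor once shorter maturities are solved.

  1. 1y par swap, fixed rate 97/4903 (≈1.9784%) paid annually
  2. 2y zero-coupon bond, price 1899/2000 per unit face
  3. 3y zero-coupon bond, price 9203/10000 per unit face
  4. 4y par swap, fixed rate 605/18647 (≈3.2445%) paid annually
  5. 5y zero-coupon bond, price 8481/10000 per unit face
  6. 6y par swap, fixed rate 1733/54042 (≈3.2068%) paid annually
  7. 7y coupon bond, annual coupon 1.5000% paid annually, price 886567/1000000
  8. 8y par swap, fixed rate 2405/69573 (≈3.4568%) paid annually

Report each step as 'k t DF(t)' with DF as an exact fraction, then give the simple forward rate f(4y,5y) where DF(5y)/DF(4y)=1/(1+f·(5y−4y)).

1 1 4903/5000
2 2 1899/2000
3 3 9203/10000
4 4 879/1000
5 5 8481/10000
6 6 8267/10000
7 7 496/625
8 8 1519/2000
f(4y,5y) = ((879/1000)/(8481/10000) − 1)/(1) = 103/2827 ≈ 3.6434%

step 1 [1y] swap r/1=97/4903: DF=(1 − 97/4903·(0))/(1+97/4903) = 4903/5000 ≈ 0.980600
step 2 [2y] zero: DF = P = 1899/2000 ≈ 0.949500
step 3 [3y] zero: DF = P = 9203/10000 ≈ 0.920300
step 4 [4y] swap r/1=605/18647: DF=(1 − 605/18647·(0.980600+0.949500+0.920300))/(1+605/18647) = 879/1000 ≈ 0.879000
step 5 [5y] zero: DF = P = 8481/10000 ≈ 0.848100
step 6 [6y] swap r/1=1733/54042: DF=(1 − 1733/54042·(0.980600+0.949500+0.920300+0.879000+0.848100))/(1+1733/54042) = 8267/10000 ≈ 0.826700
step 7 [7y] bond c/1=3/200: DF=(886567/1000000 − 3/200·(0.980600+0.949500+0.920300+0.879000+0.848100+0.826700))/(1+3/200) = 496/625 ≈ 0.793600
step 8 [8y] swap r/1=2405/69573: DF=(1 − 2405/69573·(0.980600+0.949500+0.920300+0.879000+0.848100+0.826700+0.793600))/(1+2405/69573) = 1519/2000 ≈ 0.759500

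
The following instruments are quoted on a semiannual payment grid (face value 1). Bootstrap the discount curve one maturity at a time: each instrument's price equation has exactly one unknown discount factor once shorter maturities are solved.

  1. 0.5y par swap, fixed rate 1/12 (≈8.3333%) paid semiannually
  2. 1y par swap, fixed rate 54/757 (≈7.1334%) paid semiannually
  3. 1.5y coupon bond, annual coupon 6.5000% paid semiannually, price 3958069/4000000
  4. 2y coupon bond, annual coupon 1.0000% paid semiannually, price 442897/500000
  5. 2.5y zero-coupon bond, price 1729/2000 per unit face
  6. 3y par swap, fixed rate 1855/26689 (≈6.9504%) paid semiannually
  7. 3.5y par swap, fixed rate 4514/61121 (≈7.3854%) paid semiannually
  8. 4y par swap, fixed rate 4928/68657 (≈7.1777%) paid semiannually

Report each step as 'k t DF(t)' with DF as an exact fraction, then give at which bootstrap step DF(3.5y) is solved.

1 1/2 24/25
2 1 373/400
3 3/2 2247/2500
4 2 347/400
5 5/2 1729/2000
6 3 1629/2000
7 7/2 7743/10000
8 4 471/625
DF(3.5y) is solved at step 7

step 1 [0.5y] swap r/2=1/24: DF=(1 − 1/24·(0))/(1+1/24) = 24/25 ≈ 0.960000
step 2 [1y] swap r/2=27/757: DF=(1 − 27/757·(0.960000))/(1+27/757) = 373/400 ≈ 0.932500
step 3 [1.5y] bond c/2=13/400: DF=(3958069/4000000 − 13/400·(0.960000+0.932500))/(1+13/400) = 2247/2500 ≈ 0.898800
step 4 [2y] bond c/2=1/200: DF=(442897/500000 − 1/200·(0.960000+0.932500+0.898800))/(1+1/200) = 347/400 ≈ 0.867500
step 5 [2.5y] zero: DF = P = 1729/2000 ≈ 0.864500
step 6 [3y] swap r/2=1855/53378: DF=(1 − 1855/53378·(0.960000+0.932500+0.898800+0.867500+0.864500))/(1+1855/53378) = 1629/2000 ≈ 0.814500
step 7 [3.5y] swap r/2=2257/61121: DF=(1 − 2257/61121·(0.960000+0.932500+0.898800+0.867500+0.864500+0.814500))/(1+2257/61121) = 7743/10000 ≈ 0.774300
step 8 [4y] swap r/2=2464/68657: DF=(1 − 2464/68657·(0.960000+0.932500+0.898800+0.867500+0.864500+0.814500+0.774300))/(1+2464/68657) = 471/625 ≈ 0.753600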